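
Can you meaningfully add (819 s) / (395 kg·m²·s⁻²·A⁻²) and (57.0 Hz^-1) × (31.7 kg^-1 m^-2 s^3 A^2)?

No

Dimensions:
  (819 s) / (395 kg·m²·s⁻²·A⁻²):  [s] / [kg·m²·s⁻²·A⁻²] = kg⁻¹·m⁻²·s³·A²
  (57.0 Hz^-1) × (31.7 kg^-1 m^-2 s^3 A^2):  [s] · [kg⁻¹·m⁻²·s³·A²] = kg⁻¹·m⁻²·s⁴·A²
kg⁻¹·m⁻²·s³·A² ≠ kg⁻¹·m⁻²·s⁴·A², so they cannot be added.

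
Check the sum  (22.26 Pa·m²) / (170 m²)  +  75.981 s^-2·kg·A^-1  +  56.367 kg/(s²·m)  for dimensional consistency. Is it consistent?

Work out the base dimensions of each:
  (22.26 Pa·m²) / (170 m²):  [kg·m·s⁻²] / [m²] = kg·m⁻¹·s⁻²
  75.981 s^-2·kg·A^-1:  kg·s⁻²·A⁻¹
  56.367 kg/(s²·m):  kg·m⁻¹·s⁻²
The terms do not share a single dimension (kg·m⁻¹·s⁻² vs kg·s⁻²·A⁻¹).

No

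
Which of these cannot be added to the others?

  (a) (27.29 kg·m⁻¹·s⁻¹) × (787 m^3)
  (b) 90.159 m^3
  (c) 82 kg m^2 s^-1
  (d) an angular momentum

Work out the base dimensions of each:
  (a) [kg·m⁻¹·s⁻¹] · [m³] = kg·m²·s⁻¹
  (b) m³
  (c) kg·m²·s⁻¹
  (d) [angular momentum] = kg·m²·s⁻¹
All reduce to kg·m²·s⁻¹ except (b), which is m³.

(b)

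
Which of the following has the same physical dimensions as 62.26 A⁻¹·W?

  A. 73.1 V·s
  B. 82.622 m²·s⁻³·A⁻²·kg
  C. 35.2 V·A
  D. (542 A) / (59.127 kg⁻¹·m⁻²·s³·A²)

Reference: W·A⁻¹ = J·s⁻¹·A⁻¹ = kg·m²·s⁻³·A⁻¹.
Each option:
  A. V·s = J·C⁻¹·s = kg·m²·s⁻²·A⁻¹
  B. kg·m²·s⁻³·A⁻²
  C. V·A = J·C⁻¹·A = kg·m²·s⁻³
  D. [A] / [kg⁻¹·m⁻²·s³·A²] = kg·m²·s⁻³·A⁻¹  ← same
Only D. matches kg·m²·s⁻³·A⁻¹.

D.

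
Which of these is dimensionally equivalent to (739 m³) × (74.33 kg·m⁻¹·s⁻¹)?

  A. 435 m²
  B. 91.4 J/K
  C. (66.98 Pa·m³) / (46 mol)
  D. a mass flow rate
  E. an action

E.

Reference: [m³] · [kg·m⁻¹·s⁻¹] = kg·m²·s⁻¹.
Each option:
  A. m²
  B. J·K⁻¹ = N·m·K⁻¹ = kg·m²·s⁻²·K⁻¹
  C. [kg·m²·s⁻²] / [mol] = kg·m²·s⁻²·mol⁻¹
  D. [mass flow rate] = kg·s⁻¹
  E. [action] = kg·m²·s⁻¹  ← same
Only E. matches kg·m²·s⁻¹.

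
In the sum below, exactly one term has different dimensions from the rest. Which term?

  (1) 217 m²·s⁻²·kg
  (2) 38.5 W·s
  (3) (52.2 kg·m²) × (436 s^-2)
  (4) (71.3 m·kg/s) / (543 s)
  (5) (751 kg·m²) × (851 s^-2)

Expand each in SI base units:
  (1) kg·m²·s⁻²
  (2) W·s = J·s⁻¹·s = kg·m²·s⁻²
  (3) [kg·m²] · [s⁻²] = kg·m²·s⁻²
  (4) [kg·m·s⁻¹] / [s] = kg·m·s⁻²
  (5) [kg·m²] · [s⁻²] = kg·m²·s⁻²
All reduce to kg·m²·s⁻² except (4), which is kg·m·s⁻².

(4)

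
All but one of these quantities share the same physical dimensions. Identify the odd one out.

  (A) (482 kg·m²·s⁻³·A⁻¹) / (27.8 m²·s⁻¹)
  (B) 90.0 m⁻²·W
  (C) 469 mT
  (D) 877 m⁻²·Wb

Dimensions:
  (A) [kg·m²·s⁻³·A⁻¹] / [m²·s⁻¹] = kg·s⁻²·A⁻¹
  (B) W·m⁻² = J·s⁻¹·m⁻² = kg·s⁻³
  (C) T = Wb·m⁻² = kg·s⁻²·A⁻¹
  (D) Wb·m⁻² = V·s·m⁻² = kg·s⁻²·A⁻¹
All reduce to kg·s⁻²·A⁻¹ except (B), which is kg·s⁻³.

(B)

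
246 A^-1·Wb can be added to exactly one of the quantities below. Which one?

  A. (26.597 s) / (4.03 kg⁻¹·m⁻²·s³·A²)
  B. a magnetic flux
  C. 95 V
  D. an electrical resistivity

A.

Reference: Wb·A⁻¹ = V·s·A⁻¹ = kg·m²·s⁻²·A⁻².
Each option:
  A. [s] / [kg⁻¹·m⁻²·s³·A²] = kg·m²·s⁻²·A⁻²  ← same
  B. [magnetic flux] = kg·m²·s⁻²·A⁻¹
  C. V = J·C⁻¹ = kg·m²·s⁻³·A⁻¹
  D. [electrical resistivity] = kg·m³·s⁻³·A⁻²
Only A. matches kg·m²·s⁻²·A⁻².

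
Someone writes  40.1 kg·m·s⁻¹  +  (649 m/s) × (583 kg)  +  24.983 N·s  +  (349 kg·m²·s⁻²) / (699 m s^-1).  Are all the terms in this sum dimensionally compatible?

Yes

Dimensions:
  40.1 kg·m·s⁻¹:  kg·m·s⁻¹
  (649 m/s) × (583 kg):  [m·s⁻¹] · [kg] = kg·m·s⁻¹
  24.983 N·s:  N·s = kg·m·s⁻²·s = kg·m·s⁻¹
  (349 kg·m²·s⁻²) / (699 m s^-1):  [kg·m²·s⁻²] / [m·s⁻¹] = kg·m·s⁻¹
Every term reduces to kg·m·s⁻¹.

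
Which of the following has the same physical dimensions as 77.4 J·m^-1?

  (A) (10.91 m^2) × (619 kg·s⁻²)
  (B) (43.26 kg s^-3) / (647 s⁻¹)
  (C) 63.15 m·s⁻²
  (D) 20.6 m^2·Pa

(D)

Reference: J·m⁻¹ = N·m·m⁻¹ = kg·m·s⁻².
Each option:
  (A) [m²] · [kg·s⁻²] = kg·m²·s⁻²
  (B) [kg·s⁻³] / [s⁻¹] = kg·s⁻²
  (C) m·s⁻²
  (D) Pa·m² = N·m⁻²·m² = kg·m·s⁻²  ← same
Only (D) matches kg·m·s⁻².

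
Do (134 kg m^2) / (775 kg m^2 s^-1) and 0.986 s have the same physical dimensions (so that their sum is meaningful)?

Yes

Work out the base dimensions of each:
  (134 kg m^2) / (775 kg m^2 s^-1):  [kg·m²] / [kg·m²·s⁻¹] = s
  0.986 s:  s
Both are s, so they have the same dimensions and can be added.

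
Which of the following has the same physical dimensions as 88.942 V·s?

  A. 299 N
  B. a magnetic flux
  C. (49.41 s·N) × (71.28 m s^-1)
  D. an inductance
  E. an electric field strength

Reference: V·s = J·C⁻¹·s = kg·m²·s⁻²·A⁻¹.
Each option:
  A. N = kg·m·s⁻²
  B. [magnetic flux] = kg·m²·s⁻²·A⁻¹  ← same
  C. [kg·m·s⁻¹] · [m·s⁻¹] = kg·m²·s⁻²
  D. [inductance] = kg·m²·s⁻²·A⁻²
  E. [electric field strength] = kg·m·s⁻³·A⁻¹
Only B. matches kg·m²·s⁻²·A⁻¹.

B.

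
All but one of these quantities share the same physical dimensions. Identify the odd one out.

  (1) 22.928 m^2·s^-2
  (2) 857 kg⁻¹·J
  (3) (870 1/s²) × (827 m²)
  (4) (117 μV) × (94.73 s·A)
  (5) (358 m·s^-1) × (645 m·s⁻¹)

Reduce each to base SI dimensions:
  (1) m²·s⁻²
  (2) J·kg⁻¹ = N·m·kg⁻¹ = m²·s⁻²
  (3) [s⁻²] · [m²] = m²·s⁻²
  (4) [kg·m²·s⁻³·A⁻¹] · [s·A] = kg·m²·s⁻²
  (5) [m·s⁻¹] · [m·s⁻¹] = m²·s⁻²
All reduce to m²·s⁻² except (4), which is kg·m²·s⁻².

(4)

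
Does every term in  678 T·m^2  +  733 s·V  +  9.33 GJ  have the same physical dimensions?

Work out the base dimensions of each:
  678 T·m^2:  T·m² = Wb·m⁻²·m² = kg·m²·s⁻²·A⁻¹
  733 s·V:  V·s = J·C⁻¹·s = kg·m²·s⁻²·A⁻¹
  9.33 GJ:  J = N·m = kg·m²·s⁻²
The terms do not share a single dimension (kg·m²·s⁻² vs kg·m²·s⁻²·A⁻¹).

No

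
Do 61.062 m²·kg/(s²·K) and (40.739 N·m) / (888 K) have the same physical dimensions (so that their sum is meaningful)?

Expand each in SI base units:
  61.062 m²·kg/(s²·K):  kg·m²·s⁻²·K⁻¹
  (40.739 N·m) / (888 K):  [kg·m²·s⁻²] / [K] = kg·m²·s⁻²·K⁻¹
Both are kg·m²·s⁻²·K⁻¹, so they have the same dimensions and can be added.

Yes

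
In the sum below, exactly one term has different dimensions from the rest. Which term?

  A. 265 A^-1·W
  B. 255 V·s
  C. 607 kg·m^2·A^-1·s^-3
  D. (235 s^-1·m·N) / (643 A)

Reduce each to base SI dimensions:
  A. W·A⁻¹ = J·s⁻¹·A⁻¹ = kg·m²·s⁻³·A⁻¹
  B. V·s = J·C⁻¹·s = kg·m²·s⁻²·A⁻¹
  C. kg·m²·s⁻³·A⁻¹
  D. [kg·m²·s⁻³] / [A] = kg·m²·s⁻³·A⁻¹
All reduce to kg·m²·s⁻³·A⁻¹ except B., which is kg·m²·s⁻²·A⁻¹.

B.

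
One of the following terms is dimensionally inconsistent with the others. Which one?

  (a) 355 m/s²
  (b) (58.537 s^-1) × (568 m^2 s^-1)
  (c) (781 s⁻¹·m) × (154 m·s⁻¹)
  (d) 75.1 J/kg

Dimensions:
  (a) m·s⁻²
  (b) [s⁻¹] · [m²·s⁻¹] = m²·s⁻²
  (c) [m·s⁻¹] · [m·s⁻¹] = m²·s⁻²
  (d) J·kg⁻¹ = N·m·kg⁻¹ = m²·s⁻²
All reduce to m²·s⁻² except (a), which is m·s⁻².

(a)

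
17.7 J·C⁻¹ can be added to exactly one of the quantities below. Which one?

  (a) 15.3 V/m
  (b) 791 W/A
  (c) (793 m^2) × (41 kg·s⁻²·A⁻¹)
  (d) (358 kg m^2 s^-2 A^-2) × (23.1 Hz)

Reference: J·C⁻¹ = N·m·(s·A)⁻¹ = kg·m²·s⁻³·A⁻¹.
Each option:
  (a) V·m⁻¹ = J·C⁻¹·m⁻¹ = kg·m·s⁻³·A⁻¹
  (b) W·A⁻¹ = J·s⁻¹·A⁻¹ = kg·m²·s⁻³·A⁻¹  ← same
  (c) [m²] · [kg·s⁻²·A⁻¹] = kg·m²·s⁻²·A⁻¹
  (d) [kg·m²·s⁻²·A⁻²] · [s⁻¹] = kg·m²·s⁻³·A⁻²
Only (b) matches kg·m²·s⁻³·A⁻¹.

(b)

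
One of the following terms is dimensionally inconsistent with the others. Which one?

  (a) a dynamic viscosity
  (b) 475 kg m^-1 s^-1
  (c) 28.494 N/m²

Expand each in SI base units:
  (a) [dynamic viscosity] = kg·m⁻¹·s⁻¹
  (b) kg·m⁻¹·s⁻¹
  (c) N·m⁻² = kg·m·s⁻²·m⁻² = kg·m⁻¹·s⁻²
All reduce to kg·m⁻¹·s⁻¹ except (c), which is kg·m⁻¹·s⁻².

(c)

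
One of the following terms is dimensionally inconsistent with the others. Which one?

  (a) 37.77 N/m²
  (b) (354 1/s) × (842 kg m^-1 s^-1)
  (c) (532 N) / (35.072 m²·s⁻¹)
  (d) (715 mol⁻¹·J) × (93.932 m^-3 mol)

(c)

Expand each in SI base units:
  (a) N·m⁻² = kg·m·s⁻²·m⁻² = kg·m⁻¹·s⁻²
  (b) [s⁻¹] · [kg·m⁻¹·s⁻¹] = kg·m⁻¹·s⁻²
  (c) [kg·m·s⁻²] / [m²·s⁻¹] = kg·m⁻¹·s⁻¹
  (d) [kg·m²·s⁻²·mol⁻¹] · [m⁻³·mol] = kg·m⁻¹·s⁻²
All reduce to kg·m⁻¹·s⁻² except (c), which is kg·m⁻¹·s⁻¹.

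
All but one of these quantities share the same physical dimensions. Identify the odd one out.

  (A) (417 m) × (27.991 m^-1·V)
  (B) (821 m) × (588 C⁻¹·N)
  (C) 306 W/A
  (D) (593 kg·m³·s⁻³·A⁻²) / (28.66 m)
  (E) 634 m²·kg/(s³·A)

Dimensions:
  (A) [m] · [kg·m·s⁻³·A⁻¹] = kg·m²·s⁻³·A⁻¹
  (B) [m] · [kg·m·s⁻³·A⁻¹] = kg·m²·s⁻³·A⁻¹
  (C) W·A⁻¹ = J·s⁻¹·A⁻¹ = kg·m²·s⁻³·A⁻¹
  (D) [kg·m³·s⁻³·A⁻²] / [m] = kg·m²·s⁻³·A⁻²
  (E) kg·m²·s⁻³·A⁻¹
All reduce to kg·m²·s⁻³·A⁻¹ except (D), which is kg·m²·s⁻³·A⁻².

(D)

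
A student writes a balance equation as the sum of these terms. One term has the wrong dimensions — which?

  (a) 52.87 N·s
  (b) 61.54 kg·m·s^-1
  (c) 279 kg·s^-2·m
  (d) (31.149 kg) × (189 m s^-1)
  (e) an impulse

(c)

In SI base units:
  (a) N·s = kg·m·s⁻²·s = kg·m·s⁻¹
  (b) kg·m·s⁻¹
  (c) kg·m·s⁻²
  (d) [kg] · [m·s⁻¹] = kg·m·s⁻¹
  (e) [impulse] = kg·m·s⁻¹
All reduce to kg·m·s⁻¹ except (c), which is kg·m·s⁻².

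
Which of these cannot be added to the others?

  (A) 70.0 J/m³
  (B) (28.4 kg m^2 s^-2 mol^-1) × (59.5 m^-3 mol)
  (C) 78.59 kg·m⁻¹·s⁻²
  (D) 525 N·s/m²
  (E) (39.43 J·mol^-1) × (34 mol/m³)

Work out the base dimensions of each:
  (A) J·m⁻³ = N·m·m⁻³ = kg·m⁻¹·s⁻²
  (B) [kg·m²·s⁻²·mol⁻¹] · [m⁻³·mol] = kg·m⁻¹·s⁻²
  (C) kg·m⁻¹·s⁻²
  (D) N·s·m⁻² = kg·m·s⁻²·s·m⁻² = kg·m⁻¹·s⁻¹
  (E) [kg·m²·s⁻²·mol⁻¹] · [m⁻³·mol] = kg·m⁻¹·s⁻²
All reduce to kg·m⁻¹·s⁻² except (D), which is kg·m⁻¹·s⁻¹.

(D)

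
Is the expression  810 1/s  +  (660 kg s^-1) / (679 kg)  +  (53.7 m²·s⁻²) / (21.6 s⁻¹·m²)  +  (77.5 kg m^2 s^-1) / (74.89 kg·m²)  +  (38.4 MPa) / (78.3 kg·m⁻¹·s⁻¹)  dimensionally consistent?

In SI base units:
  810 1/s:  s⁻¹
  (660 kg s^-1) / (679 kg):  [kg·s⁻¹] / [kg] = s⁻¹
  (53.7 m²·s⁻²) / (21.6 s⁻¹·m²):  [m²·s⁻²] / [m²·s⁻¹] = s⁻¹
  (77.5 kg m^2 s^-1) / (74.89 kg·m²):  [kg·m²·s⁻¹] / [kg·m²] = s⁻¹
  (38.4 MPa) / (78.3 kg·m⁻¹·s⁻¹):  [kg·m⁻¹·s⁻²] / [kg·m⁻¹·s⁻¹] = s⁻¹
Every term reduces to s⁻¹.

Yes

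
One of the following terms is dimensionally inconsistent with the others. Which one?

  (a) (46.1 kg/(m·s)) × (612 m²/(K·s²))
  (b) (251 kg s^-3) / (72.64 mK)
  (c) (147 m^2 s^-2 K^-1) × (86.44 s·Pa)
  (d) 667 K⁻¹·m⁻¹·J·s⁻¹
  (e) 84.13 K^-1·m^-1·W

Work out the base dimensions of each:
  (a) [kg·m⁻¹·s⁻¹] · [m²·s⁻²·K⁻¹] = kg·m·s⁻³·K⁻¹
  (b) [kg·s⁻³] / [K] = kg·s⁻³·K⁻¹
  (c) [m²·s⁻²·K⁻¹] · [kg·m⁻¹·s⁻¹] = kg·m·s⁻³·K⁻¹
  (d) J·s⁻¹·m⁻¹·K⁻¹ = N·m·s⁻¹·m⁻¹·K⁻¹ = kg·m·s⁻³·K⁻¹
  (e) W·m⁻¹·K⁻¹ = J·s⁻¹·m⁻¹·K⁻¹ = kg·m·s⁻³·K⁻¹
All reduce to kg·m·s⁻³·K⁻¹ except (b), which is kg·s⁻³·K⁻¹.

(b)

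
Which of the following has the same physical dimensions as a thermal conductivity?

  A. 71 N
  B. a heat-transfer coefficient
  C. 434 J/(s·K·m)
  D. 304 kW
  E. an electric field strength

C.

Reference: [thermal conductivity] = kg·m·s⁻³·K⁻¹.
Each option:
  A. N = kg·m·s⁻²
  B. [heat-transfer coefficient] = kg·s⁻³·K⁻¹
  C. J·s⁻¹·m⁻¹·K⁻¹ = N·m·s⁻¹·m⁻¹·K⁻¹ = kg·m·s⁻³·K⁻¹  ← same
  D. W = J·s⁻¹ = kg·m²·s⁻³
  E. [electric field strength] = kg·m·s⁻³·A⁻¹
Only C. matches kg·m·s⁻³·K⁻¹.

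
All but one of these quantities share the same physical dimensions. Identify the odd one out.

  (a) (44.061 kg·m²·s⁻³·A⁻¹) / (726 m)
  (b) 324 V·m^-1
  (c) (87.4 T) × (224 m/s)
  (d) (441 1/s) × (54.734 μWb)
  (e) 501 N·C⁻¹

(d)

In SI base units:
  (a) [kg·m²·s⁻³·A⁻¹] / [m] = kg·m·s⁻³·A⁻¹
  (b) V·m⁻¹ = J·C⁻¹·m⁻¹ = kg·m·s⁻³·A⁻¹
  (c) [kg·s⁻²·A⁻¹] · [m·s⁻¹] = kg·m·s⁻³·A⁻¹
  (d) [s⁻¹] · [kg·m²·s⁻²·A⁻¹] = kg·m²·s⁻³·A⁻¹
  (e) N·C⁻¹ = kg·m·s⁻²·(s·A)⁻¹ = kg·m·s⁻³·A⁻¹
All reduce to kg·m·s⁻³·A⁻¹ except (d), which is kg·m²·s⁻³·A⁻¹.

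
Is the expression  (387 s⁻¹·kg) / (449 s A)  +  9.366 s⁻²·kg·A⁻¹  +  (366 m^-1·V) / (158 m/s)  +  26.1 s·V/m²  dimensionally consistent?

Yes

Expand each in SI base units:
  (387 s⁻¹·kg) / (449 s A):  [kg·s⁻¹] / [s·A] = kg·s⁻²·A⁻¹
  9.366 s⁻²·kg·A⁻¹:  kg·s⁻²·A⁻¹
  (366 m^-1·V) / (158 m/s):  [kg·m·s⁻³·A⁻¹] / [m·s⁻¹] = kg·s⁻²·A⁻¹
  26.1 s·V/m²:  V·s·m⁻² = J·C⁻¹·s·m⁻² = kg·s⁻²·A⁻¹
Every term reduces to kg·s⁻²·A⁻¹.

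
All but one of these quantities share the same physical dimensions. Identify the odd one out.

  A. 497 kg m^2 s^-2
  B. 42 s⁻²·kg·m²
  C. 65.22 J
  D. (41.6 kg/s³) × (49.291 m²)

D.

In SI base units:
  A. kg·m²·s⁻²
  B. kg·m²·s⁻²
  C. J = N·m = kg·m²·s⁻²
  D. [kg·s⁻³] · [m²] = kg·m²·s⁻³
All reduce to kg·m²·s⁻² except D., which is kg·m²·s⁻³.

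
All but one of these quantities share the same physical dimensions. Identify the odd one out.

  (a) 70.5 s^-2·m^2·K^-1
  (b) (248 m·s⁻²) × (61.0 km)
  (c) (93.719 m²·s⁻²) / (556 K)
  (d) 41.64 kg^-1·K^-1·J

(b)

In SI base units:
  (a) m²·s⁻²·K⁻¹
  (b) [m·s⁻²] · [m] = m²·s⁻²
  (c) [m²·s⁻²] / [K] = m²·s⁻²·K⁻¹
  (d) J·kg⁻¹·K⁻¹ = N·m·kg⁻¹·K⁻¹ = m²·s⁻²·K⁻¹
All reduce to m²·s⁻²·K⁻¹ except (b), which is m²·s⁻².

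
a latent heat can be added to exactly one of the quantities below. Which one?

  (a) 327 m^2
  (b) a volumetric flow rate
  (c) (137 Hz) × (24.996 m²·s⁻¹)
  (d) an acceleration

Reference: [latent heat] = m²·s⁻².
Each option:
  (a) m²
  (b) [volumetric flow rate] = m³·s⁻¹
  (c) [s⁻¹] · [m²·s⁻¹] = m²·s⁻²  ← same
  (d) [acceleration] = m·s⁻²
Only (c) matches m²·s⁻².

(c)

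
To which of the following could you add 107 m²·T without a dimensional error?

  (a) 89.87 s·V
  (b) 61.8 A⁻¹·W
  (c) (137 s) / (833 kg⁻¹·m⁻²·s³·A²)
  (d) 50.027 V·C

(a)

Reference: T·m² = Wb·m⁻²·m² = kg·m²·s⁻²·A⁻¹.
Each option:
  (a) V·s = J·C⁻¹·s = kg·m²·s⁻²·A⁻¹  ← same
  (b) W·A⁻¹ = J·s⁻¹·A⁻¹ = kg·m²·s⁻³·A⁻¹
  (c) [s] / [kg⁻¹·m⁻²·s³·A²] = kg·m²·s⁻²·A⁻²
  (d) C·V = s·A·J·C⁻¹ = kg·m²·s⁻²
Only (a) matches kg·m²·s⁻²·A⁻¹.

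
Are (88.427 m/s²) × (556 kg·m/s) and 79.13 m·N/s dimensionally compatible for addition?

Yes

Dimensions:
  (88.427 m/s²) × (556 kg·m/s):  [m·s⁻²] · [kg·m·s⁻¹] = kg·m²·s⁻³
  79.13 m·N/s:  N·m·s⁻¹ = kg·m·s⁻²·m·s⁻¹ = kg·m²·s⁻³
Both are kg·m²·s⁻³, so they have the same dimensions and can be added.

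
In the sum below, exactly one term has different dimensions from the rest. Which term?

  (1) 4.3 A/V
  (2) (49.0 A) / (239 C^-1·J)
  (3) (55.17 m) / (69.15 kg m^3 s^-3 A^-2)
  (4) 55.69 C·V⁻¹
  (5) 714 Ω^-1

(4)

Expand each in SI base units:
  (1) A·V⁻¹ = A·(J·C⁻¹)⁻¹ = kg⁻¹·m⁻²·s³·A²
  (2) [A] / [kg·m²·s⁻³·A⁻¹] = kg⁻¹·m⁻²·s³·A²
  (3) [m] / [kg·m³·s⁻³·A⁻²] = kg⁻¹·m⁻²·s³·A²
  (4) C·V⁻¹ = s·A·(J·C⁻¹)⁻¹ = kg⁻¹·m⁻²·s⁴·A²
  (5) Ω⁻¹ = (V·A⁻¹)⁻¹ = kg⁻¹·m⁻²·s³·A²
All reduce to kg⁻¹·m⁻²·s³·A² except (4), which is kg⁻¹·m⁻²·s⁴·A².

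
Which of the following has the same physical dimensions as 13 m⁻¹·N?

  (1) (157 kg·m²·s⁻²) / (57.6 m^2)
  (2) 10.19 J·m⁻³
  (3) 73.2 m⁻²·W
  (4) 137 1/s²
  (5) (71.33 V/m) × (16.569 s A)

(1)

Reference: N·m⁻¹ = kg·m·s⁻²·m⁻¹ = kg·s⁻².
Each option:
  (1) [kg·m²·s⁻²] / [m²] = kg·s⁻²  ← same
  (2) J·m⁻³ = N·m·m⁻³ = kg·m⁻¹·s⁻²
  (3) W·m⁻² = J·s⁻¹·m⁻² = kg·s⁻³
  (4) s⁻²
  (5) [kg·m·s⁻³·A⁻¹] · [s·A] = kg·m·s⁻²
Only (1) matches kg·s⁻².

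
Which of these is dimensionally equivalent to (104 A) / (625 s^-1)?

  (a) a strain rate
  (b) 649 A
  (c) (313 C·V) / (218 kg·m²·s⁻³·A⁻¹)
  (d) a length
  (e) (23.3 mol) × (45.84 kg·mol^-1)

(c)

Reference: [A] / [s⁻¹] = s·A.
Each option:
  (a) [strain rate] = s⁻¹
  (b) A
  (c) [kg·m²·s⁻²] / [kg·m²·s⁻³·A⁻¹] = s·A  ← same
  (d) [length] = m
  (e) [mol] · [kg·mol⁻¹] = kg
Only (c) matches s·A.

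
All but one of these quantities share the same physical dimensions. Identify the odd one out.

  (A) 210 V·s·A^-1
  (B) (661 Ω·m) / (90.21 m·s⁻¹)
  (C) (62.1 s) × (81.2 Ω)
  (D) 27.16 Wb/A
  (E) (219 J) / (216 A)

Reduce each to base SI dimensions:
  (A) V·s·A⁻¹ = J·C⁻¹·s·A⁻¹ = kg·m²·s⁻²·A⁻²
  (B) [kg·m³·s⁻³·A⁻²] / [m·s⁻¹] = kg·m²·s⁻²·A⁻²
  (C) [s] · [kg·m²·s⁻³·A⁻²] = kg·m²·s⁻²·A⁻²
  (D) Wb·A⁻¹ = V·s·A⁻¹ = kg·m²·s⁻²·A⁻²
  (E) [kg·m²·s⁻²] / [A] = kg·m²·s⁻²·A⁻¹
All reduce to kg·m²·s⁻²·A⁻² except (E), which is kg·m²·s⁻²·A⁻¹.

(E)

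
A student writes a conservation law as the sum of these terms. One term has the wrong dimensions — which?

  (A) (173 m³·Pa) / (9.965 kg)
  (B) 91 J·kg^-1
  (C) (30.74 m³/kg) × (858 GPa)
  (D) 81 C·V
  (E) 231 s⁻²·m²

In SI base units:
  (A) [kg·m²·s⁻²] / [kg] = m²·s⁻²
  (B) J·kg⁻¹ = N·m·kg⁻¹ = m²·s⁻²
  (C) [kg⁻¹·m³] · [kg·m⁻¹·s⁻²] = m²·s⁻²
  (D) C·V = s·A·J·C⁻¹ = kg·m²·s⁻²
  (E) m²·s⁻²
All reduce to m²·s⁻² except (D), which is kg·m²·s⁻².

(D)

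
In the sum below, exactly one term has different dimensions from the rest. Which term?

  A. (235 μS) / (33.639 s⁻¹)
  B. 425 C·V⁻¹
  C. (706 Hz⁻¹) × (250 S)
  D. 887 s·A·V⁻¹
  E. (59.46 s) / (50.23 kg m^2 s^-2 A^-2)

Reduce each to base SI dimensions:
  A. [kg⁻¹·m⁻²·s³·A²] / [s⁻¹] = kg⁻¹·m⁻²·s⁴·A²
  B. C·V⁻¹ = s·A·(J·C⁻¹)⁻¹ = kg⁻¹·m⁻²·s⁴·A²
  C. [s] · [kg⁻¹·m⁻²·s³·A²] = kg⁻¹·m⁻²·s⁴·A²
  D. A·s·V⁻¹ = A·s·(J·C⁻¹)⁻¹ = kg⁻¹·m⁻²·s⁴·A²
  E. [s] / [kg·m²·s⁻²·A⁻²] = kg⁻¹·m⁻²·s³·A²
All reduce to kg⁻¹·m⁻²·s⁴·A² except E., which is kg⁻¹·m⁻²·s³·A².

E.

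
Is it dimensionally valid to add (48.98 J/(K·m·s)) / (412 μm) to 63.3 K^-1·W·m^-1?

Expand each in SI base units:
  (48.98 J/(K·m·s)) / (412 μm):  [kg·m·s⁻³·K⁻¹] / [m] = kg·s⁻³·K⁻¹
  63.3 K^-1·W·m^-1:  W·m⁻¹·K⁻¹ = J·s⁻¹·m⁻¹·K⁻¹ = kg·m·s⁻³·K⁻¹
kg·s⁻³·K⁻¹ ≠ kg·m·s⁻³·K⁻¹, so they cannot be added.

No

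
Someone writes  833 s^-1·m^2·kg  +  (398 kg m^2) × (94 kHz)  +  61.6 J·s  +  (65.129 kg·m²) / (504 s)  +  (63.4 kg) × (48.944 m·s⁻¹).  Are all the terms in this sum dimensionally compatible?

Reduce each to base SI dimensions:
  833 s^-1·m^2·kg:  kg·m²·s⁻¹
  (398 kg m^2) × (94 kHz):  [kg·m²] · [s⁻¹] = kg·m²·s⁻¹
  61.6 J·s:  J·s = N·m·s = kg·m²·s⁻¹
  (65.129 kg·m²) / (504 s):  [kg·m²] / [s] = kg·m²·s⁻¹
  (63.4 kg) × (48.944 m·s⁻¹):  [kg] · [m·s⁻¹] = kg·m·s⁻¹
The terms do not share a single dimension (kg·m²·s⁻¹ vs kg·m·s⁻¹).

No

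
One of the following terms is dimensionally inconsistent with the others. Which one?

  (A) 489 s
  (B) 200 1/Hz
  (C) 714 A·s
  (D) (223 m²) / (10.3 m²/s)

(C)

Dimensions:
  (A) s
  (B) Hz⁻¹ = (s⁻¹)⁻¹ = s
  (C) A·s = s·A
  (D) [m²] / [m²·s⁻¹] = s
All reduce to s except (C), which is s·A.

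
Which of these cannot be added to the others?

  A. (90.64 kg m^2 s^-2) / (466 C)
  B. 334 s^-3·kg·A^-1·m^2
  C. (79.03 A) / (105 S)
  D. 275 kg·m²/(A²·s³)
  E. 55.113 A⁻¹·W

D.

Reduce each to base SI dimensions:
  A. [kg·m²·s⁻²] / [s·A] = kg·m²·s⁻³·A⁻¹
  B. kg·m²·s⁻³·A⁻¹
  C. [A] / [kg⁻¹·m⁻²·s³·A²] = kg·m²·s⁻³·A⁻¹
  D. kg·m²·s⁻³·A⁻²
  E. W·A⁻¹ = J·s⁻¹·A⁻¹ = kg·m²·s⁻³·A⁻¹
All reduce to kg·m²·s⁻³·A⁻¹ except D., which is kg·m²·s⁻³·A⁻².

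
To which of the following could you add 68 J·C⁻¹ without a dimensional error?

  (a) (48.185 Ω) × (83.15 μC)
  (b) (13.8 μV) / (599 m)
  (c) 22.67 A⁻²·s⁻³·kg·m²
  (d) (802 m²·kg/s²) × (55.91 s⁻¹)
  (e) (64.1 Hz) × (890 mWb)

Reference: J·C⁻¹ = N·m·(s·A)⁻¹ = kg·m²·s⁻³·A⁻¹.
Each option:
  (a) [kg·m²·s⁻³·A⁻²] · [s·A] = kg·m²·s⁻²·A⁻¹
  (b) [kg·m²·s⁻³·A⁻¹] / [m] = kg·m·s⁻³·A⁻¹
  (c) kg·m²·s⁻³·A⁻²
  (d) [kg·m²·s⁻²] · [s⁻¹] = kg·m²·s⁻³
  (e) [s⁻¹] · [kg·m²·s⁻²·A⁻¹] = kg·m²·s⁻³·A⁻¹  ← same
Only (e) matches kg·m²·s⁻³·A⁻¹.

(e)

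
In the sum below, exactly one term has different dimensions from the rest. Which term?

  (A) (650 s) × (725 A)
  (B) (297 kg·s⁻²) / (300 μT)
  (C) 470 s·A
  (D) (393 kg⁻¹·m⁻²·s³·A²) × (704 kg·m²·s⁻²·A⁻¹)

(B)

Dimensions:
  (A) [s] · [A] = s·A
  (B) [kg·s⁻²] / [kg·s⁻²·A⁻¹] = A
  (C) A·s = s·A
  (D) [kg⁻¹·m⁻²·s³·A²] · [kg·m²·s⁻²·A⁻¹] = s·A
All reduce to s·A except (B), which is A.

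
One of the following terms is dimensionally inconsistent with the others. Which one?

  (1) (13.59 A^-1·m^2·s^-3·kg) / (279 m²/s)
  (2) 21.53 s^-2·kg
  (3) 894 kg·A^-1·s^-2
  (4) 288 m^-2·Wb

In SI base units:
  (1) [kg·m²·s⁻³·A⁻¹] / [m²·s⁻¹] = kg·s⁻²·A⁻¹
  (2) kg·s⁻²
  (3) kg·s⁻²·A⁻¹
  (4) Wb·m⁻² = V·s·m⁻² = kg·s⁻²·A⁻¹
All reduce to kg·s⁻²·A⁻¹ except (2), which is kg·s⁻².

(2)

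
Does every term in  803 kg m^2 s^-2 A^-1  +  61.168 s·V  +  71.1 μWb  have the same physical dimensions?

Work out the base dimensions of each:
  803 kg m^2 s^-2 A^-1:  kg·m²·s⁻²·A⁻¹
  61.168 s·V:  V·s = J·C⁻¹·s = kg·m²·s⁻²·A⁻¹
  71.1 μWb:  Wb = V·s = kg·m²·s⁻²·A⁻¹
Every term reduces to kg·m²·s⁻²·A⁻¹.

Yes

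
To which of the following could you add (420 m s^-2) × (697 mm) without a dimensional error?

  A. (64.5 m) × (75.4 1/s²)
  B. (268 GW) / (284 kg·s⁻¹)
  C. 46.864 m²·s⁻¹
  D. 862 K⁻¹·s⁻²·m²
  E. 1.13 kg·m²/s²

B.

Reference: [m·s⁻²] · [m] = m²·s⁻².
Each option:
  A. [m] · [s⁻²] = m·s⁻²
  B. [kg·m²·s⁻³] / [kg·s⁻¹] = m²·s⁻²  ← same
  C. m²·s⁻¹
  D. m²·s⁻²·K⁻¹
  E. kg·m²·s⁻²
Only B. matches m²·s⁻².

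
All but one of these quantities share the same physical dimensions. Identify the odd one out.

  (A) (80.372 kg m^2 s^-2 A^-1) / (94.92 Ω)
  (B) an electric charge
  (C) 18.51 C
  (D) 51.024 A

In SI base units:
  (A) [kg·m²·s⁻²·A⁻¹] / [kg·m²·s⁻³·A⁻²] = s·A
  (B) [electric charge] = s·A
  (C) C = s·A
  (D) A
All reduce to s·A except (D), which is A.

(D)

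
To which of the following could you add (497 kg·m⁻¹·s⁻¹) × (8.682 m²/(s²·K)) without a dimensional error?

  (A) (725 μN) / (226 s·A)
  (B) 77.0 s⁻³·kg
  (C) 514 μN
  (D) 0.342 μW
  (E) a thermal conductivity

Reference: [kg·m⁻¹·s⁻¹] · [m²·s⁻²·K⁻¹] = kg·m·s⁻³·K⁻¹.
Each option:
  (A) [kg·m·s⁻²] / [s·A] = kg·m·s⁻³·A⁻¹
  (B) kg·s⁻³
  (C) N = kg·m·s⁻²
  (D) W = J·s⁻¹ = kg·m²·s⁻³
  (E) [thermal conductivity] = kg·m·s⁻³·K⁻¹  ← same
Only (E) matches kg·m·s⁻³·K⁻¹.

(E)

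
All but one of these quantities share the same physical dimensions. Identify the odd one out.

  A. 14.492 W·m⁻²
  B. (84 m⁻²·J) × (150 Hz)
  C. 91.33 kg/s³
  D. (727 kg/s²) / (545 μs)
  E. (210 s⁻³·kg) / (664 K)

Work out the base dimensions of each:
  A. W·m⁻² = J·s⁻¹·m⁻² = kg·s⁻³
  B. [kg·s⁻²] · [s⁻¹] = kg·s⁻³
  C. kg·s⁻³
  D. [kg·s⁻²] / [s] = kg·s⁻³
  E. [kg·s⁻³] / [K] = kg·s⁻³·K⁻¹
All reduce to kg·s⁻³ except E., which is kg·s⁻³·K⁻¹.

E.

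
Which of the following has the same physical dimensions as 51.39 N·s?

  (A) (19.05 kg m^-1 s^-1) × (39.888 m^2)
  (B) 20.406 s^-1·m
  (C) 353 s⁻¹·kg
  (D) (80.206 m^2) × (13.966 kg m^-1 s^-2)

Reference: N·s = kg·m·s⁻²·s = kg·m·s⁻¹.
Each option:
  (A) [kg·m⁻¹·s⁻¹] · [m²] = kg·m·s⁻¹  ← same
  (B) m·s⁻¹
  (C) kg·s⁻¹
  (D) [m²] · [kg·m⁻¹·s⁻²] = kg·m·s⁻²
Only (A) matches kg·m·s⁻¹.

(A)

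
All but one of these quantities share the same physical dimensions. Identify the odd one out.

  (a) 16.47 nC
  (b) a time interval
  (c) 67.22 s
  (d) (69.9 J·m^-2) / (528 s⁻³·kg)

(a)

Work out the base dimensions of each:
  (a) C = s·A
  (b) [time interval] = s
  (c) s
  (d) [kg·s⁻²] / [kg·s⁻³] = s
All reduce to s except (a), which is s·A.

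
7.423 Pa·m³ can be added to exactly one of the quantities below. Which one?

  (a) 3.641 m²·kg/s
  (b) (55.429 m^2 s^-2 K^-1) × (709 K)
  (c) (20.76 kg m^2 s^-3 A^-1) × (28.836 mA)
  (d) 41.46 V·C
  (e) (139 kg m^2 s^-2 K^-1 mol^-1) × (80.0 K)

(d)

Reference: Pa·m³ = N·m⁻²·m³ = kg·m²·s⁻².
Each option:
  (a) kg·m²·s⁻¹
  (b) [m²·s⁻²·K⁻¹] · [K] = m²·s⁻²
  (c) [kg·m²·s⁻³·A⁻¹] · [A] = kg·m²·s⁻³
  (d) C·V = s·A·J·C⁻¹ = kg·m²·s⁻²  ← same
  (e) [kg·m²·s⁻²·K⁻¹·mol⁻¹] · [K] = kg·m²·s⁻²·mol⁻¹
Only (d) matches kg·m²·s⁻².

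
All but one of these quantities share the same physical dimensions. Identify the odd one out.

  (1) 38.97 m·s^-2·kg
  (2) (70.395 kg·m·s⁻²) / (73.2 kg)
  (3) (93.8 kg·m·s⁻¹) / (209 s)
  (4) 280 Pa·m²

Expand each in SI base units:
  (1) kg·m·s⁻²
  (2) [kg·m·s⁻²] / [kg] = m·s⁻²
  (3) [kg·m·s⁻¹] / [s] = kg·m·s⁻²
  (4) Pa·m² = N·m⁻²·m² = kg·m·s⁻²
All reduce to kg·m·s⁻² except (2), which is m·s⁻².

(2)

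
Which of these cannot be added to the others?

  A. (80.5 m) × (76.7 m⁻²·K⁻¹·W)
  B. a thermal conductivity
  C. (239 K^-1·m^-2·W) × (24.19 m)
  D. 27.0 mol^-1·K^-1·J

In SI base units:
  A. [m] · [kg·s⁻³·K⁻¹] = kg·m·s⁻³·K⁻¹
  B. [thermal conductivity] = kg·m·s⁻³·K⁻¹
  C. [kg·s⁻³·K⁻¹] · [m] = kg·m·s⁻³·K⁻¹
  D. J·mol⁻¹·K⁻¹ = N·m·mol⁻¹·K⁻¹ = kg·m²·s⁻²·K⁻¹·mol⁻¹
All reduce to kg·m·s⁻³·K⁻¹ except D., which is kg·m²·s⁻²·K⁻¹·mol⁻¹.

D.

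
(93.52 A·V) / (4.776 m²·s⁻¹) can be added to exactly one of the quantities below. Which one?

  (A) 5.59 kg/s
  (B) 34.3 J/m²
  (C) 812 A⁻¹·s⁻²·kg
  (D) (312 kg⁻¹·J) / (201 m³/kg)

Reference: [kg·m²·s⁻³] / [m²·s⁻¹] = kg·s⁻².
Each option:
  (A) kg·s⁻¹
  (B) J·m⁻² = N·m·m⁻² = kg·s⁻²  ← same
  (C) kg·s⁻²·A⁻¹
  (D) [m²·s⁻²] / [kg⁻¹·m³] = kg·m⁻¹·s⁻²
Only (B) matches kg·s⁻².

(B)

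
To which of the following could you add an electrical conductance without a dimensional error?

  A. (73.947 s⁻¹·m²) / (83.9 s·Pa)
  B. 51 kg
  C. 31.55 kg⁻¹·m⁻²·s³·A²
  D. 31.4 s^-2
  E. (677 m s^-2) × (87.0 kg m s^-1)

Reference: [electrical conductance] = kg⁻¹·m⁻²·s³·A².
Each option:
  A. [m²·s⁻¹] / [kg·m⁻¹·s⁻¹] = kg⁻¹·m³
  B. kg
  C. kg⁻¹·m⁻²·s³·A²  ← same
  D. s⁻²
  E. [m·s⁻²] · [kg·m·s⁻¹] = kg·m²·s⁻³
Only C. matches kg⁻¹·m⁻²·s³·A².

C.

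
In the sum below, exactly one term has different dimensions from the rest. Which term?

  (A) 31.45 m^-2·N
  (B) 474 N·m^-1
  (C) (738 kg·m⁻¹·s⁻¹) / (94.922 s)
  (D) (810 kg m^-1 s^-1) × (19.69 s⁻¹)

Work out the base dimensions of each:
  (A) N·m⁻² = kg·m·s⁻²·m⁻² = kg·m⁻¹·s⁻²
  (B) N·m⁻¹ = kg·m·s⁻²·m⁻¹ = kg·s⁻²
  (C) [kg·m⁻¹·s⁻¹] / [s] = kg·m⁻¹·s⁻²
  (D) [kg·m⁻¹·s⁻¹] · [s⁻¹] = kg·m⁻¹·s⁻²
All reduce to kg·m⁻¹·s⁻² except (B), which is kg·s⁻².

(B)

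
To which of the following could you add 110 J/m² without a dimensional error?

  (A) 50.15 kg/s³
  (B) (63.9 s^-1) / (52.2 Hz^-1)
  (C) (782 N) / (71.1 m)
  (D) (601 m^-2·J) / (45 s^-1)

(C)

Reference: J·m⁻² = N·m·m⁻² = kg·s⁻².
Each option:
  (A) kg·s⁻³
  (B) [s⁻¹] / [s] = s⁻²
  (C) [kg·m·s⁻²] / [m] = kg·s⁻²  ← same
  (D) [kg·s⁻²] / [s⁻¹] = kg·s⁻¹
Only (C) matches kg·s⁻².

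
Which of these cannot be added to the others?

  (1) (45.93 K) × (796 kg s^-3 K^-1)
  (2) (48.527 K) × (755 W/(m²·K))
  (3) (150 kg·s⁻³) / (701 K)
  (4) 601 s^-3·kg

Reduce each to base SI dimensions:
  (1) [K] · [kg·s⁻³·K⁻¹] = kg·s⁻³
  (2) [K] · [kg·s⁻³·K⁻¹] = kg·s⁻³
  (3) [kg·s⁻³] / [K] = kg·s⁻³·K⁻¹
  (4) kg·s⁻³
All reduce to kg·s⁻³ except (3), which is kg·s⁻³·K⁻¹.

(3)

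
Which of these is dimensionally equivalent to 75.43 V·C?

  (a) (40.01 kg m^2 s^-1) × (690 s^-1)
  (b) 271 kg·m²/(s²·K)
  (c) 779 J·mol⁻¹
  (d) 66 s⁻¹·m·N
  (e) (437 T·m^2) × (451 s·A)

(a)

Reference: C·V = s·A·J·C⁻¹ = kg·m²·s⁻².
Each option:
  (a) [kg·m²·s⁻¹] · [s⁻¹] = kg·m²·s⁻²  ← same
  (b) kg·m²·s⁻²·K⁻¹
  (c) J·mol⁻¹ = N·m·mol⁻¹ = kg·m²·s⁻²·mol⁻¹
  (d) N·m·s⁻¹ = kg·m·s⁻²·m·s⁻¹ = kg·m²·s⁻³
  (e) [kg·m²·s⁻²·A⁻¹] · [s·A] = kg·m²·s⁻¹
Only (a) matches kg·m²·s⁻².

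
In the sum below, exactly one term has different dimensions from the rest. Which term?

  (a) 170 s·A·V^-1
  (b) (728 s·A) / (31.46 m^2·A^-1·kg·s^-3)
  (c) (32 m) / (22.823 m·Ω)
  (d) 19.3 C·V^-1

Reduce each to base SI dimensions:
  (a) A·s·V⁻¹ = A·s·(J·C⁻¹)⁻¹ = kg⁻¹·m⁻²·s⁴·A²
  (b) [s·A] / [kg·m²·s⁻³·A⁻¹] = kg⁻¹·m⁻²·s⁴·A²
  (c) [m] / [kg·m³·s⁻³·A⁻²] = kg⁻¹·m⁻²·s³·A²
  (d) C·V⁻¹ = s·A·(J·C⁻¹)⁻¹ = kg⁻¹·m⁻²·s⁴·A²
All reduce to kg⁻¹·m⁻²·s⁴·A² except (c), which is kg⁻¹·m⁻²·s³·A².

(c)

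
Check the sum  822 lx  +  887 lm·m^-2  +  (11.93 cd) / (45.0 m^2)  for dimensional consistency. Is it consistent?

Dimensions:
  822 lx:  lx = lm·m⁻² = m⁻²·cd
  887 lm·m^-2:  lm·m⁻² = cd·m⁻² = m⁻²·cd
  (11.93 cd) / (45.0 m^2):  [cd] / [m²] = m⁻²·cd
Every term reduces to m⁻²·cd.

Yes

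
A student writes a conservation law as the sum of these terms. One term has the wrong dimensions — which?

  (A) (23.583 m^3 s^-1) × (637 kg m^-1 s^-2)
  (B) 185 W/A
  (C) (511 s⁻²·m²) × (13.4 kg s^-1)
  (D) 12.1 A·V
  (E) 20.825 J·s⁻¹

Expand each in SI base units:
  (A) [m³·s⁻¹] · [kg·m⁻¹·s⁻²] = kg·m²·s⁻³
  (B) W·A⁻¹ = J·s⁻¹·A⁻¹ = kg·m²·s⁻³·A⁻¹
  (C) [m²·s⁻²] · [kg·s⁻¹] = kg·m²·s⁻³
  (D) V·A = J·C⁻¹·A = kg·m²·s⁻³
  (E) J·s⁻¹ = N·m·s⁻¹ = kg·m²·s⁻³
All reduce to kg·m²·s⁻³ except (B), which is kg·m²·s⁻³·A⁻¹.

(B)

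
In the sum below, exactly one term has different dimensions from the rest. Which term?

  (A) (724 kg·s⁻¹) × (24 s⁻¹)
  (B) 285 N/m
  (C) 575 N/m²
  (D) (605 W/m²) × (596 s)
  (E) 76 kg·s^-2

Expand each in SI base units:
  (A) [kg·s⁻¹] · [s⁻¹] = kg·s⁻²
  (B) N·m⁻¹ = kg·m·s⁻²·m⁻¹ = kg·s⁻²
  (C) N·m⁻² = kg·m·s⁻²·m⁻² = kg·m⁻¹·s⁻²
  (D) [kg·s⁻³] · [s] = kg·s⁻²
  (E) kg·s⁻²
All reduce to kg·s⁻² except (C), which is kg·m⁻¹·s⁻².

(C)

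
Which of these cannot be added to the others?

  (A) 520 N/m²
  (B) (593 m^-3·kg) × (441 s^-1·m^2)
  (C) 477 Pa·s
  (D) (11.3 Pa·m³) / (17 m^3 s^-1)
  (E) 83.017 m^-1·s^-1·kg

(A)

Work out the base dimensions of each:
  (A) N·m⁻² = kg·m·s⁻²·m⁻² = kg·m⁻¹·s⁻²
  (B) [kg·m⁻³] · [m²·s⁻¹] = kg·m⁻¹·s⁻¹
  (C) Pa·s = N·m⁻²·s = kg·m⁻¹·s⁻¹
  (D) [kg·m²·s⁻²] / [m³·s⁻¹] = kg·m⁻¹·s⁻¹
  (E) kg·m⁻¹·s⁻¹
All reduce to kg·m⁻¹·s⁻¹ except (A), which is kg·m⁻¹·s⁻².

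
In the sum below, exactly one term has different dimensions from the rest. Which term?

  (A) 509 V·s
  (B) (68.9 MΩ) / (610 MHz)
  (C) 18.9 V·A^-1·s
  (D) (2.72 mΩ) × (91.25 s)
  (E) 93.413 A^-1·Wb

Reduce each to base SI dimensions:
  (A) V·s = J·C⁻¹·s = kg·m²·s⁻²·A⁻¹
  (B) [kg·m²·s⁻³·A⁻²] / [s⁻¹] = kg·m²·s⁻²·A⁻²
  (C) V·s·A⁻¹ = J·C⁻¹·s·A⁻¹ = kg·m²·s⁻²·A⁻²
  (D) [kg·m²·s⁻³·A⁻²] · [s] = kg·m²·s⁻²·A⁻²
  (E) Wb·A⁻¹ = V·s·A⁻¹ = kg·m²·s⁻²·A⁻²
All reduce to kg·m²·s⁻²·A⁻² except (A), which is kg·m²·s⁻²·A⁻¹.

(A)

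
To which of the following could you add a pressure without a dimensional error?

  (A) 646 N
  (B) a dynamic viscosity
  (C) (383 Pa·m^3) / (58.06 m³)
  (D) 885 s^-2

Reference: [pressure] = kg·m⁻¹·s⁻².
Each option:
  (A) N = kg·m·s⁻²
  (B) [dynamic viscosity] = kg·m⁻¹·s⁻¹
  (C) [kg·m²·s⁻²] / [m³] = kg·m⁻¹·s⁻²  ← same
  (D) s⁻²
Only (C) matches kg·m⁻¹·s⁻².

(C)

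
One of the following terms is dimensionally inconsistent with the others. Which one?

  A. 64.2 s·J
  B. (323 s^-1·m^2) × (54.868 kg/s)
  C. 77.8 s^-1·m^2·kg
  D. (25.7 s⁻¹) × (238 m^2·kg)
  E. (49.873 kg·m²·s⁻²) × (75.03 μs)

Dimensions:
  A. J·s = N·m·s = kg·m²·s⁻¹
  B. [m²·s⁻¹] · [kg·s⁻¹] = kg·m²·s⁻²
  C. kg·m²·s⁻¹
  D. [s⁻¹] · [kg·m²] = kg·m²·s⁻¹
  E. [kg·m²·s⁻²] · [s] = kg·m²·s⁻¹
All reduce to kg·m²·s⁻¹ except B., which is kg·m²·s⁻².

B.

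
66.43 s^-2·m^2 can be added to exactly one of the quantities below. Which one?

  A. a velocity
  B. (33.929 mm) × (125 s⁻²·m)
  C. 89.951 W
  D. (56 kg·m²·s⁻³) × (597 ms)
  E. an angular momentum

B.

Reference: m²·s⁻².
Each option:
  A. [velocity] = m·s⁻¹
  B. [m] · [m·s⁻²] = m²·s⁻²  ← same
  C. W = J·s⁻¹ = kg·m²·s⁻³
  D. [kg·m²·s⁻³] · [s] = kg·m²·s⁻²
  E. [angular momentum] = kg·m²·s⁻¹
Only B. matches m²·s⁻².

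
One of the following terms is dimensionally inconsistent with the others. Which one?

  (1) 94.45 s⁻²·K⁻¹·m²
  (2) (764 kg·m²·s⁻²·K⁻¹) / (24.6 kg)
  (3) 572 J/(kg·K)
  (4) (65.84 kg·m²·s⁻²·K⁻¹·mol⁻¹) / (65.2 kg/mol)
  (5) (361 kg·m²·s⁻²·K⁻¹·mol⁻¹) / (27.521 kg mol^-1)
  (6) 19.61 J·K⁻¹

(6)

In SI base units:
  (1) m²·s⁻²·K⁻¹
  (2) [kg·m²·s⁻²·K⁻¹] / [kg] = m²·s⁻²·K⁻¹
  (3) J·kg⁻¹·K⁻¹ = N·m·kg⁻¹·K⁻¹ = m²·s⁻²·K⁻¹
  (4) [kg·m²·s⁻²·K⁻¹·mol⁻¹] / [kg·mol⁻¹] = m²·s⁻²·K⁻¹
  (5) [kg·m²·s⁻²·K⁻¹·mol⁻¹] / [kg·mol⁻¹] = m²·s⁻²·K⁻¹
  (6) J·K⁻¹ = N·m·K⁻¹ = kg·m²·s⁻²·K⁻¹
All reduce to m²·s⁻²·K⁻¹ except (6), which is kg·m²·s⁻²·K⁻¹.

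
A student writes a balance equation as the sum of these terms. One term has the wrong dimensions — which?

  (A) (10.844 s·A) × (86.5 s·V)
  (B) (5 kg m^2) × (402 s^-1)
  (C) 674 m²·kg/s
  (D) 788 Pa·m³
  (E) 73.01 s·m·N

Work out the base dimensions of each:
  (A) [s·A] · [kg·m²·s⁻²·A⁻¹] = kg·m²·s⁻¹
  (B) [kg·m²] · [s⁻¹] = kg·m²·s⁻¹
  (C) kg·m²·s⁻¹
  (D) Pa·m³ = N·m⁻²·m³ = kg·m²·s⁻²
  (E) N·m·s = kg·m·s⁻²·m·s = kg·m²·s⁻¹
All reduce to kg·m²·s⁻¹ except (D), which is kg·m²·s⁻².

(D)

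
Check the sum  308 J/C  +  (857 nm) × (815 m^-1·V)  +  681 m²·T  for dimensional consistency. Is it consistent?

No

In SI base units:
  308 J/C:  J·C⁻¹ = N·m·(s·A)⁻¹ = kg·m²·s⁻³·A⁻¹
  (857 nm) × (815 m^-1·V):  [m] · [kg·m·s⁻³·A⁻¹] = kg·m²·s⁻³·A⁻¹
  681 m²·T:  T·m² = Wb·m⁻²·m² = kg·m²·s⁻²·A⁻¹
The terms do not share a single dimension (kg·m²·s⁻²·A⁻¹ vs kg·m²·s⁻³·A⁻¹).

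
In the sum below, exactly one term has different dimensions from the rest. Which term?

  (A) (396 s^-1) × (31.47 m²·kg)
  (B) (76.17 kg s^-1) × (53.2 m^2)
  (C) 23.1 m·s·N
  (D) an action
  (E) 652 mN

Reduce each to base SI dimensions:
  (A) [s⁻¹] · [kg·m²] = kg·m²·s⁻¹
  (B) [kg·s⁻¹] · [m²] = kg·m²·s⁻¹
  (C) N·m·s = kg·m·s⁻²·m·s = kg·m²·s⁻¹
  (D) [action] = kg·m²·s⁻¹
  (E) N = kg·m·s⁻²
All reduce to kg·m²·s⁻¹ except (E), which is kg·m·s⁻².

(E)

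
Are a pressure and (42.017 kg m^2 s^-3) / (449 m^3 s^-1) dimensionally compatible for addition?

Yes

Reduce each to base SI dimensions:
  a pressure:  [pressure] = kg·m⁻¹·s⁻²
  (42.017 kg m^2 s^-3) / (449 m^3 s^-1):  [kg·m²·s⁻³] / [m³·s⁻¹] = kg·m⁻¹·s⁻²
Both are kg·m⁻¹·s⁻², so they have the same dimensions and can be added.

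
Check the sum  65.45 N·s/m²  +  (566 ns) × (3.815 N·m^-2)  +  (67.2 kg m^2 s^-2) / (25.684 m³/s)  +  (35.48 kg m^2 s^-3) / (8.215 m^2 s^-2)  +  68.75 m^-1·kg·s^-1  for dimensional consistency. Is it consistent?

No

Dimensions:
  65.45 N·s/m²:  N·s·m⁻² = kg·m·s⁻²·s·m⁻² = kg·m⁻¹·s⁻¹
  (566 ns) × (3.815 N·m^-2):  [s] · [kg·m⁻¹·s⁻²] = kg·m⁻¹·s⁻¹
  (67.2 kg m^2 s^-2) / (25.684 m³/s):  [kg·m²·s⁻²] / [m³·s⁻¹] = kg·m⁻¹·s⁻¹
  (35.48 kg m^2 s^-3) / (8.215 m^2 s^-2):  [kg·m²·s⁻³] / [m²·s⁻²] = kg·s⁻¹
  68.75 m^-1·kg·s^-1:  kg·m⁻¹·s⁻¹
The terms do not share a single dimension (kg·m⁻¹·s⁻¹ vs kg·s⁻¹).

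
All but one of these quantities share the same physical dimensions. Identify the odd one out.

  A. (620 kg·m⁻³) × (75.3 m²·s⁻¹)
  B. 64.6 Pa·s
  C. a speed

C.

Reduce each to base SI dimensions:
  A. [kg·m⁻³] · [m²·s⁻¹] = kg·m⁻¹·s⁻¹
  B. Pa·s = N·m⁻²·s = kg·m⁻¹·s⁻¹
  C. [speed] = m·s⁻¹
All reduce to kg·m⁻¹·s⁻¹ except C., which is m·s⁻¹.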